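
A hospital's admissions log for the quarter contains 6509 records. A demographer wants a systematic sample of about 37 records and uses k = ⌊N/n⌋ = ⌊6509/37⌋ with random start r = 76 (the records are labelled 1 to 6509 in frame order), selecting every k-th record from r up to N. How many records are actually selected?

37

k = ⌊6509/37⌋ = 175
Achieved size = ⌊(6509 − 76)/175⌋ + 1 = ⌊6433/175⌋ + 1 = 36 + 1 = 37
(last selection: 76 + 36×175 = 6376 ≤ 6509; next would be 6551 > 6509)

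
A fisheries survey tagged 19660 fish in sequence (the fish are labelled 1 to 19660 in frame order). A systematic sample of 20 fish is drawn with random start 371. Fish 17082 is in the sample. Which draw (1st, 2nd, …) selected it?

18

k = 19660/20 = 983
position = (17082 − 371)/983 + 1 = 16711/983 + 1 = 17 + 1 = 18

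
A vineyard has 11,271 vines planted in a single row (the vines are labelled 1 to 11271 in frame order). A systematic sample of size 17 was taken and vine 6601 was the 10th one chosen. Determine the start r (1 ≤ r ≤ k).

634

k = 11271/17 = 663
r = 6601 − (10−1)×663 = 6601 − 5967 = 634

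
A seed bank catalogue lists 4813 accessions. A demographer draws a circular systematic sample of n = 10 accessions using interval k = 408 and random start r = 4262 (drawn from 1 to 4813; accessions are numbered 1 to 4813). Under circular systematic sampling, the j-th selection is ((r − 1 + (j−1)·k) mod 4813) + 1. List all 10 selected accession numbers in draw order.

4262, 4670, 265, 673, 1081, 1489, 1897, 2305, 2713, 3121

Selection 1: 4262
Selection 2: 4262 + 408 = 4670
Selection 3: 4670 + 408 = 5078 → 5078 − 4813 = 265
Selection 4: 265 + 408 = 673
Selection 5: 673 + 408 = 1081
Selection 6: 1081 + 408 = 1489
Selection 7: 1489 + 408 = 1897
Selection 8: 1897 + 408 = 2305
Selection 9: 2305 + 408 = 2713
Selection 10: 2713 + 408 = 3121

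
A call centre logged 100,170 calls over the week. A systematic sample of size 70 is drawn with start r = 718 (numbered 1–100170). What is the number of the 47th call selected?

66544

k = 100170/70 = 1431
47th selection = r + (47−1)·k = 718 + 46×1431 = 718 + 65826 = 66544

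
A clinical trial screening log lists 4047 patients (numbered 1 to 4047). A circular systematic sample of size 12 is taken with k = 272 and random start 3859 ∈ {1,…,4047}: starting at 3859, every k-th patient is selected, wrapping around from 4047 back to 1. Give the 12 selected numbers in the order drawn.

Selection 1: 3859
Selection 2: 3859 + 272 = 4131 → 4131 − 4047 = 84
Selection 3: 84 + 272 = 356
Selection 4: 356 + 272 = 628
Selection 5: 628 + 272 = 900
Selection 6: 900 + 272 = 1172
Selection 7: 1172 + 272 = 1444
Selection 8: 1444 + 272 = 1716
Selection 9: 1716 + 272 = 1988
Selection 10: 1988 + 272 = 2260
Selection 11: 2260 + 272 = 2532
Selection 12: 2532 + 272 = 2804

3859, 84, 356, 628, 900, 1172, 1444, 1716, 1988, 2260, 2532, 2804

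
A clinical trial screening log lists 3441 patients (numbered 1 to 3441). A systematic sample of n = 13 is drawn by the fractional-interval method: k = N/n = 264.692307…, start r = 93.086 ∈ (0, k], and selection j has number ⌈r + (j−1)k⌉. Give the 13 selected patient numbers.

j=1: r + 0k = 93.086 → ⌈·⌉ = 94
j=2: r + 1k = 357.778307… → ⌈·⌉ = 358
j=3: r + 2k = 622.470615… → ⌈·⌉ = 623
j=4: r + 3k = 887.162923… → ⌈·⌉ = 888
j=5: r + 4k = 1151.855230… → ⌈·⌉ = 1152
j=6: r + 5k = 1416.547538… → ⌈·⌉ = 1417
j=7: r + 6k = 1681.239846… → ⌈·⌉ = 1682
j=8: r + 7k = 1945.932153… → ⌈·⌉ = 1946
j=9: r + 8k = 2210.624461… → ⌈·⌉ = 2211
j=10: r + 9k = 2475.316769… → ⌈·⌉ = 2476
j=11: r + 10k = 2740.009076… → ⌈·⌉ = 2741
j=12: r + 11k = 3004.701384… → ⌈·⌉ = 3005
j=13: r + 12k = 3269.393692… → ⌈·⌉ = 3270

94, 358, 623, 888, 1152, 1417, 1682, 1946, 2211, 2476, 2741, 3005, 3270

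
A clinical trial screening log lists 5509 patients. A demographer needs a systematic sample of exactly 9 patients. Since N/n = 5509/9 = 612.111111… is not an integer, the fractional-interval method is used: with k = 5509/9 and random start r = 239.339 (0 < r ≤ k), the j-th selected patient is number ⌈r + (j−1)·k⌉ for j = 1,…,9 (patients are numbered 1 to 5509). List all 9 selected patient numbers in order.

240, 852, 1464, 2076, 2688, 3300, 3913, 4525, 5137

j=1: r + 0k = 239.339 → ⌈·⌉ = 240
j=2: r + 1k = 851.450111… → ⌈·⌉ = 852
j=3: r + 2k = 1463.561222… → ⌈·⌉ = 1464
j=4: r + 3k = 2075.672333… → ⌈·⌉ = 2076
j=5: r + 4k = 2687.783444… → ⌈·⌉ = 2688
j=6: r + 5k = 3299.894555… → ⌈·⌉ = 3300
j=7: r + 6k = 3912.005666… → ⌈·⌉ = 3913
j=8: r + 7k = 4524.116777… → ⌈·⌉ = 4525
j=9: r + 8k = 5136.227888… → ⌈·⌉ = 5137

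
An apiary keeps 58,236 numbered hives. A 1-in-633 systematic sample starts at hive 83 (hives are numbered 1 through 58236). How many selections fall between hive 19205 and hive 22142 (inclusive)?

k = 633
First selection ≥ 19205: 83 + ⌈(19205−83)/633⌉·633 = 83 + 31×633 = 19706
Last selection ≤ 22142: 83 + ⌊(22142−83)/633⌋·633 = 83 + 34×633 = 21605
Count = 34 − 31 + 1 = 4

4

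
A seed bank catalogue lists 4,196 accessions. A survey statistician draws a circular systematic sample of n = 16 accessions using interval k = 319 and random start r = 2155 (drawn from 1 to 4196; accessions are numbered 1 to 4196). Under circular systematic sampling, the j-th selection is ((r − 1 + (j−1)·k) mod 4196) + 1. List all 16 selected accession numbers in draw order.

2155, 2474, 2793, 3112, 3431, 3750, 4069, 192, 511, 830, 1149, 1468, 1787, 2106, 2425, 2744

Selection 1: 2155
Selection 2: 2155 + 319 = 2474
Selection 3: 2474 + 319 = 2793
Selection 4: 2793 + 319 = 3112
Selection 5: 3112 + 319 = 3431
Selection 6: 3431 + 319 = 3750
Selection 7: 3750 + 319 = 4069
Selection 8: 4069 + 319 = 4388 → 4388 − 4196 = 192
Selection 9: 192 + 319 = 511
Selection 10: 511 + 319 = 830
Selection 11: 830 + 319 = 1149
Selection 12: 1149 + 319 = 1468
Selection 13: 1468 + 319 = 1787
Selection 14: 1787 + 319 = 2106
Selection 15: 2106 + 319 = 2425
Selection 16: 2425 + 319 = 2744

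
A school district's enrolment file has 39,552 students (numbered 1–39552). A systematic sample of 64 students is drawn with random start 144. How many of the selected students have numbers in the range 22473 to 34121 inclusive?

18

k = 39552/64 = 618
First selection ≥ 22473: 144 + ⌈(22473−144)/618⌉·618 = 144 + 37×618 = 23010
Last selection ≤ 34121: 144 + ⌊(34121−144)/618⌋·618 = 144 + 54×618 = 33516
Count = 54 − 37 + 1 = 18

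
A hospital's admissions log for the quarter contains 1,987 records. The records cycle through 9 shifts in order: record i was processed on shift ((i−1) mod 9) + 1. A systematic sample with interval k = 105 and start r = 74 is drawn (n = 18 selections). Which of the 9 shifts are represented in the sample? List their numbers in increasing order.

Consecutive selections differ by k = 105, so their shift numbers differ by 105 mod 9 = 6.
gcd(105, 9) = 3, so the sample visits 9/3 = 3 distinct residues mod 9.
Start 74 is shift 2; the shifts hit are 2, 5, 8.

2, 5, 8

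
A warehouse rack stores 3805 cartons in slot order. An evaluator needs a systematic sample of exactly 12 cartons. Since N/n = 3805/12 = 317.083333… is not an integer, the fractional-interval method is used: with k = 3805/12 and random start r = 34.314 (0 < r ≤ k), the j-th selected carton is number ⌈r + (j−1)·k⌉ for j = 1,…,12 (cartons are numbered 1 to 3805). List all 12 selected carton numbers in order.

j=1: r + 0k = 34.314 → ⌈·⌉ = 35
j=2: r + 1k = 351.397333… → ⌈·⌉ = 352
j=3: r + 2k = 668.480666… → ⌈·⌉ = 669
j=4: r + 3k = 985.564 → ⌈·⌉ = 986
j=5: r + 4k = 1302.647333… → ⌈·⌉ = 1303
j=6: r + 5k = 1619.730666… → ⌈·⌉ = 1620
j=7: r + 6k = 1936.814 → ⌈·⌉ = 1937
j=8: r + 7k = 2253.897333… → ⌈·⌉ = 2254
j=9: r + 8k = 2570.980666… → ⌈·⌉ = 2571
j=10: r + 9k = 2888.064 → ⌈·⌉ = 2889
j=11: r + 10k = 3205.147333… → ⌈·⌉ = 3206
j=12: r + 11k = 3522.230666… → ⌈·⌉ = 3523

35, 352, 669, 986, 1303, 1620, 1937, 2254, 2571, 2889, 3206, 3523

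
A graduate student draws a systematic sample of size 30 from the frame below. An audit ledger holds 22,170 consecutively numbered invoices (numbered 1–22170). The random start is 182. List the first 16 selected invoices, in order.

k = N/n = 22170/30 = 739
invoice 1: 182
invoice 2: 182 + 739 = 921
invoice 3: 921 + 739 = 1660
invoice 4: 1660 + 739 = 2399
invoice 5: 2399 + 739 = 3138
invoice 6: 3138 + 739 = 3877
invoice 7: 3877 + 739 = 4616
invoice 8: 4616 + 739 = 5355
invoice 9: 5355 + 739 = 6094
invoice 10: 6094 + 739 = 6833
invoice 11: 6833 + 739 = 7572
invoice 12: 7572 + 739 = 8311
invoice 13: 8311 + 739 = 9050
invoice 14: 9050 + 739 = 9789
invoice 15: 9789 + 739 = 10528
invoice 16: 10528 + 739 = 11267

182, 921, 1660, 2399, 3138, 3877, 4616, 5355, 6094, 6833, 7572, 8311, 9050, 9789, 10528, 11267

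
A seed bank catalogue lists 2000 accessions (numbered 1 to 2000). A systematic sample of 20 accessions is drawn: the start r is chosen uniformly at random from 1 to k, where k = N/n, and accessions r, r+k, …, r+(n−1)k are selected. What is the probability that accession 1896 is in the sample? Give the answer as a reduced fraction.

k = 2000/20 = 100.
Accession 1896 is selected iff r ≡ 1896 (mod 100); exactly one such r in {1,…,100}.
Inclusion probability = 1/100.

1/100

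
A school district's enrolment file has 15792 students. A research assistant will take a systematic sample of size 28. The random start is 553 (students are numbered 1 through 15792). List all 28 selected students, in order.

k = N/n = 15792/28 = 564
student 1: 553
student 2: 553 + 564 = 1117
student 3: 1117 + 564 = 1681
student 4: 1681 + 564 = 2245
student 5: 2245 + 564 = 2809
student 6: 2809 + 564 = 3373
student 7: 3373 + 564 = 3937
student 8: 3937 + 564 = 4501
student 9: 4501 + 564 = 5065
student 10: 5065 + 564 = 5629
student 11: 5629 + 564 = 6193
student 12: 6193 + 564 = 6757
student 13: 6757 + 564 = 7321
student 14: 7321 + 564 = 7885
student 15: 7885 + 564 = 8449
student 16: 8449 + 564 = 9013
student 17: 9013 + 564 = 9577
student 18: 9577 + 564 = 10141
student 19: 10141 + 564 = 10705
student 20: 10705 + 564 = 11269
student 21: 11269 + 564 = 11833
student 22: 11833 + 564 = 12397
student 23: 12397 + 564 = 12961
student 24: 12961 + 564 = 13525
student 25: 13525 + 564 = 14089
student 26: 14089 + 564 = 14653
student 27: 14653 + 564 = 15217
student 28: 15217 + 564 = 15781

553, 1117, 1681, 2245, 2809, 3373, 3937, 4501, 5065, 5629, 6193, 6757, 7321, 7885, 8449, 9013, 9577, 10141, 10705, 11269, 11833, 12397, 12961, 13525, 14089, 14653, 15217, 15781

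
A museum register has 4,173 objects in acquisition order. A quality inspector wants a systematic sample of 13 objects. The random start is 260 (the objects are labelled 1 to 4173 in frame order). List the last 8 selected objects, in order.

1865, 2186, 2507, 2828, 3149, 3470, 3791, 4112

k = N/n = 4173/13 = 321
6th selection = 260 + 5×321 = 1865
7th: 1865 + 321 = 2186
8th: 2186 + 321 = 2507
9th: 2507 + 321 = 2828
10th: 2828 + 321 = 3149
11th: 3149 + 321 = 3470
12th: 3470 + 321 = 3791
13th: 3791 + 321 = 4112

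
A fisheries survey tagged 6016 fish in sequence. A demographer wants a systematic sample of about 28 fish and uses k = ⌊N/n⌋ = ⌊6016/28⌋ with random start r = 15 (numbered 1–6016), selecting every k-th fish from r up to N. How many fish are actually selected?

29

k = ⌊6016/28⌋ = 214
Achieved size = ⌊(6016 − 15)/214⌋ + 1 = ⌊6001/214⌋ + 1 = 28 + 1 = 29
(last selection: 15 + 28×214 = 6007 ≤ 6016; next would be 6221 > 6016)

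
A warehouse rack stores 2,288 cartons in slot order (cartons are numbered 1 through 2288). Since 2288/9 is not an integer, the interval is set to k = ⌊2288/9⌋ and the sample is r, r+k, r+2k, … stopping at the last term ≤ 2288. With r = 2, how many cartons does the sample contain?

k = ⌊2288/9⌋ = 254
Achieved size = ⌊(2288 − 2)/254⌋ + 1 = ⌊2286/254⌋ + 1 = 9 + 1 = 10
(last selection: 2 + 9×254 = 2288 ≤ 2288; next would be 2542 > 2288)

10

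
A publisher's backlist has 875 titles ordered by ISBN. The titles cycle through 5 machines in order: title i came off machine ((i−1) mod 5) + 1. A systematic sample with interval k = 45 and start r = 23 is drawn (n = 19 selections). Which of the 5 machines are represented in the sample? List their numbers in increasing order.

3

Consecutive selections differ by k = 45, so their machine numbers differ by 45 mod 5 = 0.
gcd(45, 5) = 5, so the sample visits 5/5 = 1 distinct residues mod 5.
Start 23 is machine 3; the machines hit are 3.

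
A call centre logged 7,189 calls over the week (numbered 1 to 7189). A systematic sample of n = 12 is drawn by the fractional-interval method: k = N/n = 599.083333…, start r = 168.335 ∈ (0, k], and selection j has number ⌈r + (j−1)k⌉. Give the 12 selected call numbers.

169, 768, 1367, 1966, 2565, 3164, 3763, 4362, 4962, 5561, 6160, 6759

j=1: r + 0k = 168.335 → ⌈·⌉ = 169
j=2: r + 1k = 767.418333… → ⌈·⌉ = 768
j=3: r + 2k = 1366.501666… → ⌈·⌉ = 1367
j=4: r + 3k = 1965.585 → ⌈·⌉ = 1966
j=5: r + 4k = 2564.668333… → ⌈·⌉ = 2565
j=6: r + 5k = 3163.751666… → ⌈·⌉ = 3164
j=7: r + 6k = 3762.835 → ⌈·⌉ = 3763
j=8: r + 7k = 4361.918333… → ⌈·⌉ = 4362
j=9: r + 8k = 4961.001666… → ⌈·⌉ = 4962
j=10: r + 9k = 5560.085 → ⌈·⌉ = 5561
j=11: r + 10k = 6159.168333… → ⌈·⌉ = 6160
j=12: r + 11k = 6758.251666… → ⌈·⌉ = 6759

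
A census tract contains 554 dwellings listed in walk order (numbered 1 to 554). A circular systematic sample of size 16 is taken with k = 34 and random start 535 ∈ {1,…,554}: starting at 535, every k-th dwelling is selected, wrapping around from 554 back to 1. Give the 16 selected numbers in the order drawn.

Selection 1: 535
Selection 2: 535 + 34 = 569 → 569 − 554 = 15
Selection 3: 15 + 34 = 49
Selection 4: 49 + 34 = 83
Selection 5: 83 + 34 = 117
Selection 6: 117 + 34 = 151
Selection 7: 151 + 34 = 185
Selection 8: 185 + 34 = 219
Selection 9: 219 + 34 = 253
Selection 10: 253 + 34 = 287
Selection 11: 287 + 34 = 321
Selection 12: 321 + 34 = 355
Selection 13: 355 + 34 = 389
Selection 14: 389 + 34 = 423
Selection 15: 423 + 34 = 457
Selection 16: 457 + 34 = 491

535, 15, 49, 83, 117, 151, 185, 219, 253, 287, 321, 355, 389, 423, 457, 491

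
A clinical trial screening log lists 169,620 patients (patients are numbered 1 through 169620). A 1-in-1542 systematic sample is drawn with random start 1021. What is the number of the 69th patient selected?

k = 1542
69th selection = r + (69−1)·k = 1021 + 68×1542 = 1021 + 104856 = 105877

105877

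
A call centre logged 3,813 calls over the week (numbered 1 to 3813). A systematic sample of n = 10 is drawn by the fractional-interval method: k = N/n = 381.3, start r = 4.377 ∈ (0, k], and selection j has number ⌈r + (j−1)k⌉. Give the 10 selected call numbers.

j=1: r + 0k = 4.377 → ⌈·⌉ = 5
j=2: r + 1k = 385.677 → ⌈·⌉ = 386
j=3: r + 2k = 766.977 → ⌈·⌉ = 767
j=4: r + 3k = 1148.277 → ⌈·⌉ = 1149
j=5: r + 4k = 1529.577 → ⌈·⌉ = 1530
j=6: r + 5k = 1910.877 → ⌈·⌉ = 1911
j=7: r + 6k = 2292.177 → ⌈·⌉ = 2293
j=8: r + 7k = 2673.477 → ⌈·⌉ = 2674
j=9: r + 8k = 3054.777 → ⌈·⌉ = 3055
j=10: r + 9k = 3436.077 → ⌈·⌉ = 3437

5, 386, 767, 1149, 1530, 1911, 2293, 2674, 3055, 3437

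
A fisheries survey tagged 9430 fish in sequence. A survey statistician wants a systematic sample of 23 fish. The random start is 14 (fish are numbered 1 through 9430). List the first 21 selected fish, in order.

14, 424, 834, 1244, 1654, 2064, 2474, 2884, 3294, 3704, 4114, 4524, 4934, 5344, 5754, 6164, 6574, 6984, 7394, 7804, 8214

k = N/n = 9430/23 = 410
fish 1: 14
fish 2: 14 + 410 = 424
fish 3: 424 + 410 = 834
fish 4: 834 + 410 = 1244
fish 5: 1244 + 410 = 1654
fish 6: 1654 + 410 = 2064
fish 7: 2064 + 410 = 2474
fish 8: 2474 + 410 = 2884
fish 9: 2884 + 410 = 3294
fish 10: 3294 + 410 = 3704
fish 11: 3704 + 410 = 4114
fish 12: 4114 + 410 = 4524
fish 13: 4524 + 410 = 4934
fish 14: 4934 + 410 = 5344
fish 15: 5344 + 410 = 5754
fish 16: 5754 + 410 = 6164
fish 17: 6164 + 410 = 6574
fish 18: 6574 + 410 = 6984
fish 19: 6984 + 410 = 7394
fish 20: 7394 + 410 = 7804
fish 21: 7804 + 410 = 8214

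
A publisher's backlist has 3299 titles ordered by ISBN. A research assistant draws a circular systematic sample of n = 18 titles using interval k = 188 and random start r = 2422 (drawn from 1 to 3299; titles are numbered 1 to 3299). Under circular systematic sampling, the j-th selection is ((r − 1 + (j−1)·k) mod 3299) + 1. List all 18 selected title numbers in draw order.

Selection 1: 2422
Selection 2: 2422 + 188 = 2610
Selection 3: 2610 + 188 = 2798
Selection 4: 2798 + 188 = 2986
Selection 5: 2986 + 188 = 3174
Selection 6: 3174 + 188 = 3362 → 3362 − 3299 = 63
Selection 7: 63 + 188 = 251
Selection 8: 251 + 188 = 439
Selection 9: 439 + 188 = 627
Selection 10: 627 + 188 = 815
Selection 11: 815 + 188 = 1003
Selection 12: 1003 + 188 = 1191
Selection 13: 1191 + 188 = 1379
Selection 14: 1379 + 188 = 1567
Selection 15: 1567 + 188 = 1755
Selection 16: 1755 + 188 = 1943
Selection 17: 1943 + 188 = 2131
Selection 18: 2131 + 188 = 2319

2422, 2610, 2798, 2986, 3174, 63, 251, 439, 627, 815, 1003, 1191, 1379, 1567, 1755, 1943, 2131, 2319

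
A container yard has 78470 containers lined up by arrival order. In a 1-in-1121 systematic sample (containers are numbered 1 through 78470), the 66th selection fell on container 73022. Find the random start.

k = 1121
r = 73022 − (66−1)×1121 = 73022 − 72865 = 157

157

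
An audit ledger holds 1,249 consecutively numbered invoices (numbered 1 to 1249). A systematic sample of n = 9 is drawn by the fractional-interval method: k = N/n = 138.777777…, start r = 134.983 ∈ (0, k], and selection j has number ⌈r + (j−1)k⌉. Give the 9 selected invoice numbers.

135, 274, 413, 552, 691, 829, 968, 1107, 1246

j=1: r + 0k = 134.983 → ⌈·⌉ = 135
j=2: r + 1k = 273.760777… → ⌈·⌉ = 274
j=3: r + 2k = 412.538555… → ⌈·⌉ = 413
j=4: r + 3k = 551.316333… → ⌈·⌉ = 552
j=5: r + 4k = 690.094111… → ⌈·⌉ = 691
j=6: r + 5k = 828.871888… → ⌈·⌉ = 829
j=7: r + 6k = 967.649666… → ⌈·⌉ = 968
j=8: r + 7k = 1106.427444… → ⌈·⌉ = 1107
j=9: r + 8k = 1245.205222… → ⌈·⌉ = 1246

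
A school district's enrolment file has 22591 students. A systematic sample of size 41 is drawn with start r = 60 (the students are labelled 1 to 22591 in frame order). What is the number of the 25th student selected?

k = 22591/41 = 551
25th selection = r + (25−1)·k = 60 + 24×551 = 60 + 13224 = 13284

13284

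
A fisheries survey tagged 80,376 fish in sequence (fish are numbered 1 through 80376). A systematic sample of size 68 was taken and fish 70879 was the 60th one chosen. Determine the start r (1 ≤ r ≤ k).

1141

k = 80376/68 = 1182
r = 70879 − (60−1)×1182 = 70879 − 69738 = 1141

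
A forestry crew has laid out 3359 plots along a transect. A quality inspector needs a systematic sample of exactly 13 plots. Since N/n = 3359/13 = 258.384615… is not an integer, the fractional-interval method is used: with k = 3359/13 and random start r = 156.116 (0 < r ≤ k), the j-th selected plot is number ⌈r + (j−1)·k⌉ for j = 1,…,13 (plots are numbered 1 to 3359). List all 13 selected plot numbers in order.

j=1: r + 0k = 156.116 → ⌈·⌉ = 157
j=2: r + 1k = 414.500615… → ⌈·⌉ = 415
j=3: r + 2k = 672.885230… → ⌈·⌉ = 673
j=4: r + 3k = 931.269846… → ⌈·⌉ = 932
j=5: r + 4k = 1189.654461… → ⌈·⌉ = 1190
j=6: r + 5k = 1448.039076… → ⌈·⌉ = 1449
j=7: r + 6k = 1706.423692… → ⌈·⌉ = 1707
j=8: r + 7k = 1964.808307… → ⌈·⌉ = 1965
j=9: r + 8k = 2223.192923… → ⌈·⌉ = 2224
j=10: r + 9k = 2481.577538… → ⌈·⌉ = 2482
j=11: r + 10k = 2739.962153… → ⌈·⌉ = 2740
j=12: r + 11k = 2998.346769… → ⌈·⌉ = 2999
j=13: r + 12k = 3256.731384… → ⌈·⌉ = 3257

157, 415, 673, 932, 1190, 1449, 1707, 1965, 2224, 2482, 2740, 2999, 3257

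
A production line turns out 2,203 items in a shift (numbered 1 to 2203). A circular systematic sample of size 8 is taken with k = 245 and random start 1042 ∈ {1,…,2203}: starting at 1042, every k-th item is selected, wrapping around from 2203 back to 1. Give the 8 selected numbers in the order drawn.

Selection 1: 1042
Selection 2: 1042 + 245 = 1287
Selection 3: 1287 + 245 = 1532
Selection 4: 1532 + 245 = 1777
Selection 5: 1777 + 245 = 2022
Selection 6: 2022 + 245 = 2267 → 2267 − 2203 = 64
Selection 7: 64 + 245 = 309
Selection 8: 309 + 245 = 554

1042, 1287, 1532, 1777, 2022, 64, 309, 554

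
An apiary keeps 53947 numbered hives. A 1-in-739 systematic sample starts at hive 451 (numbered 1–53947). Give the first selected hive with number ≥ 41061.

k = 739
Steps past start: ⌈(41061 − 451)/739⌉ = ⌈40610/739⌉ = 55
Selected hive: 451 + 55×739 = 41096

41096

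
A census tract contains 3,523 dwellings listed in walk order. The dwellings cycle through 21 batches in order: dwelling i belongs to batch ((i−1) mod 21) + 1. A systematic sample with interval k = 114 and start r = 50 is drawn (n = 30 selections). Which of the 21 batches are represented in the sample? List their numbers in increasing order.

Consecutive selections differ by k = 114, so their batch numbers differ by 114 mod 21 = 9.
gcd(114, 21) = 3, so the sample visits 21/3 = 7 distinct residues mod 21.
Start 50 is batch 8; the batches hit are 2, 5, 8, 11, 14, 17, 20.

2, 5, 8, 11, 14, 17, 20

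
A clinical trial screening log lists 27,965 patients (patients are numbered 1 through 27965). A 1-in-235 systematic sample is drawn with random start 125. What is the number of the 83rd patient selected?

19395

k = 235
83rd selection = r + (83−1)·k = 125 + 82×235 = 125 + 19270 = 19395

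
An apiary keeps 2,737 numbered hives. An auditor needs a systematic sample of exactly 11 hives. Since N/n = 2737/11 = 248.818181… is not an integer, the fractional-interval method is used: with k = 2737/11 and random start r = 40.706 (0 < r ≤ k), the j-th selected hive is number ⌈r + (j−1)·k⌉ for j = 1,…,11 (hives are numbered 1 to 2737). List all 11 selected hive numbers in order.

j=1: r + 0k = 40.706 → ⌈·⌉ = 41
j=2: r + 1k = 289.524181… → ⌈·⌉ = 290
j=3: r + 2k = 538.342363… → ⌈·⌉ = 539
j=4: r + 3k = 787.160545… → ⌈·⌉ = 788
j=5: r + 4k = 1035.978727… → ⌈·⌉ = 1036
j=6: r + 5k = 1284.796909… → ⌈·⌉ = 1285
j=7: r + 6k = 1533.615090… → ⌈·⌉ = 1534
j=8: r + 7k = 1782.433272… → ⌈·⌉ = 1783
j=9: r + 8k = 2031.251454… → ⌈·⌉ = 2032
j=10: r + 9k = 2280.069636… → ⌈·⌉ = 2281
j=11: r + 10k = 2528.887818… → ⌈·⌉ = 2529

41, 290, 539, 788, 1036, 1285, 1534, 1783, 2032, 2281, 2529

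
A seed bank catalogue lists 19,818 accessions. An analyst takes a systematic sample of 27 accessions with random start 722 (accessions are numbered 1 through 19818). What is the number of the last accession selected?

k = 19818/27 = 734
27th selection = r + (27−1)·k = 722 + 26×734 = 722 + 19084 = 19806

19806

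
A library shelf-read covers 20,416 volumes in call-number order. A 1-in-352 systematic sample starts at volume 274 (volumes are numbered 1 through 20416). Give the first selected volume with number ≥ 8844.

k = 352
Steps past start: ⌈(8844 − 274)/352⌉ = ⌈8570/352⌉ = 25
Selected volume: 274 + 25×352 = 9074

9074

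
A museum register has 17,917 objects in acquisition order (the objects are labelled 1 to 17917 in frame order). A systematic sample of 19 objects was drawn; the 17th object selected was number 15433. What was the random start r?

k = 17917/19 = 943
r = 15433 − (17−1)×943 = 15433 − 15088 = 345

345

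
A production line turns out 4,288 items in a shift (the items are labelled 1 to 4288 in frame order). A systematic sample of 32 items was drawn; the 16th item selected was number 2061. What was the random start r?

51

k = 4288/32 = 134
r = 2061 − (16−1)×134 = 2061 − 2010 = 51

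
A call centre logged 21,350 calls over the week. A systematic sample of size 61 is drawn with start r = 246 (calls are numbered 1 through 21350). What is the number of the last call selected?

21246

k = 21350/61 = 350
61st selection = r + (61−1)·k = 246 + 60×350 = 246 + 21000 = 21246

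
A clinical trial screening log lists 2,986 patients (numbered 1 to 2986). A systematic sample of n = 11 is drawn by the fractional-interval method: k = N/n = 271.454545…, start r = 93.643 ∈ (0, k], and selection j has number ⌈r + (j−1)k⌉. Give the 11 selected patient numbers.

94, 366, 637, 909, 1180, 1451, 1723, 1994, 2266, 2537, 2809

j=1: r + 0k = 93.643 → ⌈·⌉ = 94
j=2: r + 1k = 365.097545… → ⌈·⌉ = 366
j=3: r + 2k = 636.552090… → ⌈·⌉ = 637
j=4: r + 3k = 908.006636… → ⌈·⌉ = 909
j=5: r + 4k = 1179.461181… → ⌈·⌉ = 1180
j=6: r + 5k = 1450.915727… → ⌈·⌉ = 1451
j=7: r + 6k = 1722.370272… → ⌈·⌉ = 1723
j=8: r + 7k = 1993.824818… → ⌈·⌉ = 1994
j=9: r + 8k = 2265.279363… → ⌈·⌉ = 2266
j=10: r + 9k = 2536.733909… → ⌈·⌉ = 2537
j=11: r + 10k = 2808.188454… → ⌈·⌉ = 2809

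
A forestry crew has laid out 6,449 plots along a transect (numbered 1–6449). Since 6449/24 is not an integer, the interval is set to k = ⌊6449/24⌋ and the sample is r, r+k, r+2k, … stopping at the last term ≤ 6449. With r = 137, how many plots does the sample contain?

24

k = ⌊6449/24⌋ = 268
Achieved size = ⌊(6449 − 137)/268⌋ + 1 = ⌊6312/268⌋ + 1 = 23 + 1 = 24
(last selection: 137 + 23×268 = 6301 ≤ 6449; next would be 6569 > 6449)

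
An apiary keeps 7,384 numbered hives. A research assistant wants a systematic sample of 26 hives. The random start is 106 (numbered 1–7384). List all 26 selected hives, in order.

k = N/n = 7384/26 = 284
hive 1: 106
hive 2: 106 + 284 = 390
hive 3: 390 + 284 = 674
hive 4: 674 + 284 = 958
hive 5: 958 + 284 = 1242
hive 6: 1242 + 284 = 1526
hive 7: 1526 + 284 = 1810
hive 8: 1810 + 284 = 2094
hive 9: 2094 + 284 = 2378
hive 10: 2378 + 284 = 2662
hive 11: 2662 + 284 = 2946
hive 12: 2946 + 284 = 3230
hive 13: 3230 + 284 = 3514
hive 14: 3514 + 284 = 3798
hive 15: 3798 + 284 = 4082
hive 16: 4082 + 284 = 4366
hive 17: 4366 + 284 = 4650
hive 18: 4650 + 284 = 4934
hive 19: 4934 + 284 = 5218
hive 20: 5218 + 284 = 5502
hive 21: 5502 + 284 = 5786
hive 22: 5786 + 284 = 6070
hive 23: 6070 + 284 = 6354
hive 24: 6354 + 284 = 6638
hive 25: 6638 + 284 = 6922
hive 26: 6922 + 284 = 7206

106, 390, 674, 958, 1242, 1526, 1810, 2094, 2378, 2662, 2946, 3230, 3514, 3798, 4082, 4366, 4650, 4934, 5218, 5502, 5786, 6070, 6354, 6638, 6922, 7206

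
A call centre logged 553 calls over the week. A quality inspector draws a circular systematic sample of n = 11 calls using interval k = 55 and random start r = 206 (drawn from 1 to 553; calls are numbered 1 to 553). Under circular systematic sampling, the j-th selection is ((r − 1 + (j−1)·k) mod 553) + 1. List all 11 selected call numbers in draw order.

Selection 1: 206
Selection 2: 206 + 55 = 261
Selection 3: 261 + 55 = 316
Selection 4: 316 + 55 = 371
Selection 5: 371 + 55 = 426
Selection 6: 426 + 55 = 481
Selection 7: 481 + 55 = 536
Selection 8: 536 + 55 = 591 → 591 − 553 = 38
Selection 9: 38 + 55 = 93
Selection 10: 93 + 55 = 148
Selection 11: 148 + 55 = 203

206, 261, 316, 371, 426, 481, 536, 38, 93, 148, 203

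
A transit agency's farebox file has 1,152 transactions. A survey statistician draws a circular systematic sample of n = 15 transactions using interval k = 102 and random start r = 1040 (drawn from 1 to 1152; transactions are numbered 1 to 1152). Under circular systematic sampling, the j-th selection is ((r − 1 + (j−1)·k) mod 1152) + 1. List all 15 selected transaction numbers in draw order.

1040, 1142, 92, 194, 296, 398, 500, 602, 704, 806, 908, 1010, 1112, 62, 164

Selection 1: 1040
Selection 2: 1040 + 102 = 1142
Selection 3: 1142 + 102 = 1244 → 1244 − 1152 = 92
Selection 4: 92 + 102 = 194
Selection 5: 194 + 102 = 296
Selection 6: 296 + 102 = 398
Selection 7: 398 + 102 = 500
Selection 8: 500 + 102 = 602
Selection 9: 602 + 102 = 704
Selection 10: 704 + 102 = 806
Selection 11: 806 + 102 = 908
Selection 12: 908 + 102 = 1010
Selection 13: 1010 + 102 = 1112
Selection 14: 1112 + 102 = 1214 → 1214 − 1152 = 62
Selection 15: 62 + 102 = 164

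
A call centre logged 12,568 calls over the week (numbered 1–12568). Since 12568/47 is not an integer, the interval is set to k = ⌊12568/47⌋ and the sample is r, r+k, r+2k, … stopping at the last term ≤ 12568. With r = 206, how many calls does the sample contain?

k = ⌊12568/47⌋ = 267
Achieved size = ⌊(12568 − 206)/267⌋ + 1 = ⌊12362/267⌋ + 1 = 46 + 1 = 47
(last selection: 206 + 46×267 = 12488 ≤ 12568; next would be 12755 > 12568)

47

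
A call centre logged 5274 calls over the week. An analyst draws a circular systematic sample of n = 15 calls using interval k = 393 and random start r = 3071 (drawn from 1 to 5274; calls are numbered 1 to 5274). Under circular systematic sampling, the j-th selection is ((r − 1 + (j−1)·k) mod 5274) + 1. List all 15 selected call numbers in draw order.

3071, 3464, 3857, 4250, 4643, 5036, 155, 548, 941, 1334, 1727, 2120, 2513, 2906, 3299

Selection 1: 3071
Selection 2: 3071 + 393 = 3464
Selection 3: 3464 + 393 = 3857
Selection 4: 3857 + 393 = 4250
Selection 5: 4250 + 393 = 4643
Selection 6: 4643 + 393 = 5036
Selection 7: 5036 + 393 = 5429 → 5429 − 5274 = 155
Selection 8: 155 + 393 = 548
Selection 9: 548 + 393 = 941
Selection 10: 941 + 393 = 1334
Selection 11: 1334 + 393 = 1727
Selection 12: 1727 + 393 = 2120
Selection 13: 2120 + 393 = 2513
Selection 14: 2513 + 393 = 2906
Selection 15: 2906 + 393 = 3299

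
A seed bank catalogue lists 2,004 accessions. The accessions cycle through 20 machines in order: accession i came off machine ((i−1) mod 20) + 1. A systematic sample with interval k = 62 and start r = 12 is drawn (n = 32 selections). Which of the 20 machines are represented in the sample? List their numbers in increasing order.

2, 4, 6, 8, 10, 12, 14, 16, 18, 20

Consecutive selections differ by k = 62, so their machine numbers differ by 62 mod 20 = 2.
gcd(62, 20) = 2, so the sample visits 20/2 = 10 distinct residues mod 20.
Start 12 is machine 12; the machines hit are 2, 4, 6, 8, 10, 12, 14, 16, 18, 20.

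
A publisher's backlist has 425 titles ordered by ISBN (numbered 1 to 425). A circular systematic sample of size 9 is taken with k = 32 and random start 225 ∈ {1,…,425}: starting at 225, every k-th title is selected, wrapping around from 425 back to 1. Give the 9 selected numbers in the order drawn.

225, 257, 289, 321, 353, 385, 417, 24, 56

Selection 1: 225
Selection 2: 225 + 32 = 257
Selection 3: 257 + 32 = 289
Selection 4: 289 + 32 = 321
Selection 5: 321 + 32 = 353
Selection 6: 353 + 32 = 385
Selection 7: 385 + 32 = 417
Selection 8: 417 + 32 = 449 → 449 − 425 = 24
Selection 9: 24 + 32 = 56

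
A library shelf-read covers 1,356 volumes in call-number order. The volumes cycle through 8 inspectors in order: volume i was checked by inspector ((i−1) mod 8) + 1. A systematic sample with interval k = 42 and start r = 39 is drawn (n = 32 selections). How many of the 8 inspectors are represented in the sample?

Consecutive selections differ by k = 42, so their inspector numbers differ by 42 mod 8 = 2.
gcd(42, 8) = 2, so the sample visits 8/2 = 4 distinct residues mod 8.
Start 39 is inspector 7; the inspectors hit are 1, 3, 5, 7.

4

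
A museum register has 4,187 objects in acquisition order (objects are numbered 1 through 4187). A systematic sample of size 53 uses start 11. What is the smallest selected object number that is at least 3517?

k = 4187/53 = 79
Steps past start: ⌈(3517 − 11)/79⌉ = ⌈3506/79⌉ = 45
Selected object: 11 + 45×79 = 3566

3566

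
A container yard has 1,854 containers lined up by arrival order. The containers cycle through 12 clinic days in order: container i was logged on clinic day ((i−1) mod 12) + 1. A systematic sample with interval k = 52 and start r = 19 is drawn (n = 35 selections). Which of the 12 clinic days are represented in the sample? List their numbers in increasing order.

3, 7, 11

Consecutive selections differ by k = 52, so their clinic day numbers differ by 52 mod 12 = 4.
gcd(52, 12) = 4, so the sample visits 12/4 = 3 distinct residues mod 12.
Start 19 is clinic day 7; the clinic days hit are 3, 7, 11.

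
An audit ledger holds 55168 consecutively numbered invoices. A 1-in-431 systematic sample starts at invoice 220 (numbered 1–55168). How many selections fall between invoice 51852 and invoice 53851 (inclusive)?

k = 431
First selection ≥ 51852: 220 + ⌈(51852−220)/431⌉·431 = 220 + 120×431 = 51940
Last selection ≤ 53851: 220 + ⌊(53851−220)/431⌋·431 = 220 + 124×431 = 53664
Count = 124 − 120 + 1 = 5

5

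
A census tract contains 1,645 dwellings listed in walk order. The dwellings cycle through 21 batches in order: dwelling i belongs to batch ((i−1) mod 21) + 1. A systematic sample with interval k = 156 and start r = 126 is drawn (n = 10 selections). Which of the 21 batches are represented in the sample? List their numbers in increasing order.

Consecutive selections differ by k = 156, so their batch numbers differ by 156 mod 21 = 9.
gcd(156, 21) = 3, so the sample visits 21/3 = 7 distinct residues mod 21.
Start 126 is batch 21; the batches hit are 3, 6, 9, 12, 15, 18, 21.

3, 6, 9, 12, 15, 18, 21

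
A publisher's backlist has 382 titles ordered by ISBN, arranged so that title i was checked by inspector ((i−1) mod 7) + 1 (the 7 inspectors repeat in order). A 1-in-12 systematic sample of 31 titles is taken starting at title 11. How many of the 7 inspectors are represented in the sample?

Consecutive selections differ by k = 12, so their inspector numbers differ by 12 mod 7 = 5.
gcd(12, 7) = 1, so the sample visits 7/1 = 7 distinct residues mod 7.
Start 11 is inspector 4; the inspectors hit are 1, 2, 3, 4, 5, 6, 7.

7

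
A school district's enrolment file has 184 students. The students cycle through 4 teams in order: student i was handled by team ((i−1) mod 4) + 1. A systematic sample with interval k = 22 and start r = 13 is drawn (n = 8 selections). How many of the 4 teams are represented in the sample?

Consecutive selections differ by k = 22, so their team numbers differ by 22 mod 4 = 2.
gcd(22, 4) = 2, so the sample visits 4/2 = 2 distinct residues mod 4.
Start 13 is team 1; the teams hit are 1, 3.

2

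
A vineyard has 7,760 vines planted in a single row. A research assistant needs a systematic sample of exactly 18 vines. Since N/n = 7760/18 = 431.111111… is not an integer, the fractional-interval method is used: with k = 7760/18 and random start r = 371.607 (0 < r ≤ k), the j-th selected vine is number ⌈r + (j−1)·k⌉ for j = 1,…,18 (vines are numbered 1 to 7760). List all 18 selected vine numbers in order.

372, 803, 1234, 1665, 2097, 2528, 2959, 3390, 3821, 4252, 4683, 5114, 5545, 5977, 6408, 6839, 7270, 7701

j=1: r + 0k = 371.607 → ⌈·⌉ = 372
j=2: r + 1k = 802.718111… → ⌈·⌉ = 803
j=3: r + 2k = 1233.829222… → ⌈·⌉ = 1234
j=4: r + 3k = 1664.940333… → ⌈·⌉ = 1665
j=5: r + 4k = 2096.051444… → ⌈·⌉ = 2097
j=6: r + 5k = 2527.162555… → ⌈·⌉ = 2528
j=7: r + 6k = 2958.273666… → ⌈·⌉ = 2959
j=8: r + 7k = 3389.384777… → ⌈·⌉ = 3390
j=9: r + 8k = 3820.495888… → ⌈·⌉ = 3821
j=10: r + 9k = 4251.607 → ⌈·⌉ = 4252
j=11: r + 10k = 4682.718111… → ⌈·⌉ = 4683
j=12: r + 11k = 5113.829222… → ⌈·⌉ = 5114
j=13: r + 12k = 5544.940333… → ⌈·⌉ = 5545
j=14: r + 13k = 5976.051444… → ⌈·⌉ = 5977
j=15: r + 14k = 6407.162555… → ⌈·⌉ = 6408
j=16: r + 15k = 6838.273666… → ⌈·⌉ = 6839
j=17: r + 16k = 7269.384777… → ⌈·⌉ = 7270
j=18: r + 17k = 7700.495888… → ⌈·⌉ = 7701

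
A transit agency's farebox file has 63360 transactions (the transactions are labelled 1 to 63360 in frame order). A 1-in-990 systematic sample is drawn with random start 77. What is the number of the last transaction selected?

k = 990
64th selection = r + (64−1)·k = 77 + 63×990 = 77 + 62370 = 62447

62447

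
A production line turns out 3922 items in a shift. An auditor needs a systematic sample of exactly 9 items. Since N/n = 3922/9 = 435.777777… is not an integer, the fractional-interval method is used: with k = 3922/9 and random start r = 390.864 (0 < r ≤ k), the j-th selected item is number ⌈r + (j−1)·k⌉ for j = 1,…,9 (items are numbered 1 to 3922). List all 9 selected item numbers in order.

391, 827, 1263, 1699, 2134, 2570, 3006, 3442, 3878

j=1: r + 0k = 390.864 → ⌈·⌉ = 391
j=2: r + 1k = 826.641777… → ⌈·⌉ = 827
j=3: r + 2k = 1262.419555… → ⌈·⌉ = 1263
j=4: r + 3k = 1698.197333… → ⌈·⌉ = 1699
j=5: r + 4k = 2133.975111… → ⌈·⌉ = 2134
j=6: r + 5k = 2569.752888… → ⌈·⌉ = 2570
j=7: r + 6k = 3005.530666… → ⌈·⌉ = 3006
j=8: r + 7k = 3441.308444… → ⌈·⌉ = 3442
j=9: r + 8k = 3877.086222… → ⌈·⌉ = 3878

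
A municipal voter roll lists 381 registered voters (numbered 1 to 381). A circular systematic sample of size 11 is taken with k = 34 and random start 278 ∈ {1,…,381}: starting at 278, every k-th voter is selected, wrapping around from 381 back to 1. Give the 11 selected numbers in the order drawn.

Selection 1: 278
Selection 2: 278 + 34 = 312
Selection 3: 312 + 34 = 346
Selection 4: 346 + 34 = 380
Selection 5: 380 + 34 = 414 → 414 − 381 = 33
Selection 6: 33 + 34 = 67
Selection 7: 67 + 34 = 101
Selection 8: 101 + 34 = 135
Selection 9: 135 + 34 = 169
Selection 10: 169 + 34 = 203
Selection 11: 203 + 34 = 237

278, 312, 346, 380, 33, 67, 101, 135, 169, 203, 237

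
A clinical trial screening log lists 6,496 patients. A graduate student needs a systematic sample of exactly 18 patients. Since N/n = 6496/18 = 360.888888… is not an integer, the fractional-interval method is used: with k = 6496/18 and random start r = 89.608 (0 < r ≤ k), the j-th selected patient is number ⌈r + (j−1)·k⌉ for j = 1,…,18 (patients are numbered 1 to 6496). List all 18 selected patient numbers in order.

j=1: r + 0k = 89.608 → ⌈·⌉ = 90
j=2: r + 1k = 450.496888… → ⌈·⌉ = 451
j=3: r + 2k = 811.385777… → ⌈·⌉ = 812
j=4: r + 3k = 1172.274666… → ⌈·⌉ = 1173
j=5: r + 4k = 1533.163555… → ⌈·⌉ = 1534
j=6: r + 5k = 1894.052444… → ⌈·⌉ = 1895
j=7: r + 6k = 2254.941333… → ⌈·⌉ = 2255
j=8: r + 7k = 2615.830222… → ⌈·⌉ = 2616
j=9: r + 8k = 2976.719111… → ⌈·⌉ = 2977
j=10: r + 9k = 3337.608 → ⌈·⌉ = 3338
j=11: r + 10k = 3698.496888… → ⌈·⌉ = 3699
j=12: r + 11k = 4059.385777… → ⌈·⌉ = 4060
j=13: r + 12k = 4420.274666… → ⌈·⌉ = 4421
j=14: r + 13k = 4781.163555… → ⌈·⌉ = 4782
j=15: r + 14k = 5142.052444… → ⌈·⌉ = 5143
j=16: r + 15k = 5502.941333… → ⌈·⌉ = 5503
j=17: r + 16k = 5863.830222… → ⌈·⌉ = 5864
j=18: r + 17k = 6224.719111… → ⌈·⌉ = 6225

90, 451, 812, 1173, 1534, 1895, 2255, 2616, 2977, 3338, 3699, 4060, 4421, 4782, 5143, 5503, 5864, 6225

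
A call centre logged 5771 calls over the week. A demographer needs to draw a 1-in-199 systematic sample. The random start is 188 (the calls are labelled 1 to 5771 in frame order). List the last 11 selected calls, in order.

19th selection = 188 + 18×199 = 3770
20th: 3770 + 199 = 3969
21st: 3969 + 199 = 4168
22nd: 4168 + 199 = 4367
23rd: 4367 + 199 = 4566
24th: 4566 + 199 = 4765
25th: 4765 + 199 = 4964
26th: 4964 + 199 = 5163
27th: 5163 + 199 = 5362
28th: 5362 + 199 = 5561
29th: 5561 + 199 = 5760

3770, 3969, 4168, 4367, 4566, 4765, 4964, 5163, 5362, 5561, 5760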